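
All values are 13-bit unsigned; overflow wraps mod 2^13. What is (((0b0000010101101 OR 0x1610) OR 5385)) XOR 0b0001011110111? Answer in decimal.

0b0000010101101 = 0000010101101
0x1610 = 1011000010000
→ OR → 1011010111101 = 5821
5385 = 1010100001001
→ OR → 1011110111101 = 6077
0b0001011110111 = 0001011110111
→ XOR → 1010101001010 = 5450

5450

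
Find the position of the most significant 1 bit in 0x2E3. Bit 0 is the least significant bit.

0x2E3 = 1011100011
The topmost 1 is at position 9 (since 2^9 = 512 ≤ 739 < 1024).

9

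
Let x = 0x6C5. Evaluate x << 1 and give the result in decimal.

3466

0x6C5 = 011011000101
shift left by 1 → 110110001010 = 3466
(equivalently, 1733 × 2^1 = 1733 × 2)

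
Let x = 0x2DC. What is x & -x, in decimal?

4

x = 1011011100 = 732
-x (two's complement) = …0100100100
AND   = 0000000100 = 4
(x & -x isolates the lowest set bit of x.)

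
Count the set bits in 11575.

11575 = 10110100110111
Count the 1s: 1 + 1 + 1 + 1 + 1 + 1 + 1 + 1 + 1 = 9

9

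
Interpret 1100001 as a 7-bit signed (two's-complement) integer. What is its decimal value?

-31

pattern = 1100001 (MSB is 1 ⇒ negative)
Invert: 0011110, add 1 → 0011111 = 31, so the value is -31.
(Equivalently: 97 - 2^7 = 97 - 128 = -31.)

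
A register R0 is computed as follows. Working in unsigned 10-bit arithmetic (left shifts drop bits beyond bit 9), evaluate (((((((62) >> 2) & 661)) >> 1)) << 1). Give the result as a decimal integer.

62 = 0000111110
→ >> 2 → 0000001111 = 15
661 = 1010010101
→ & → 0000000101 = 5
→ >> 1 → 0000000010 = 2
→ << 1 (mod 2^10) → 0000000100 = 4

4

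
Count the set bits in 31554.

31554 = 111101101000010
Count the 1s: 1 + 1 + 1 + 1 + 1 + 1 + 1 + 1 = 8

8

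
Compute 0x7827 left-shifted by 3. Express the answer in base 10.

246072

0x7827 = 000111100000100111
shift left by 3 → 111100000100111000 = 246072
(equivalently, 30759 × 2^3 = 30759 × 8)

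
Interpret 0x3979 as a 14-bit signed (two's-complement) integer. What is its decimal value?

-1671

pattern = 11100101111001 (MSB is 1 ⇒ negative)
Invert: 00011010000110, add 1 → 00011010000111 = 1671, so the value is -1671.
(Equivalently: 14713 - 2^14 = 14713 - 16384 = -1671.)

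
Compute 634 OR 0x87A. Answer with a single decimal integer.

2682

634 = 001001111010
0x87A = 100001111010
 OR → 101001111010 = 2682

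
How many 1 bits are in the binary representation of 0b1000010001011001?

6

n = 1000010001011001
Count the 1s: 1 + 1 + 1 + 1 + 1 + 1 = 6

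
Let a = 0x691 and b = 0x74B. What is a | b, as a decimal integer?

2011

0x691 = 11010010001
0x74B = 11101001011
 OR → 11111011011 = 2011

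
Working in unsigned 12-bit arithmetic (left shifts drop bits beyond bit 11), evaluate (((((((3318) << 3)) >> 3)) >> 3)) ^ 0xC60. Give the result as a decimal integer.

3318 = 110011110110
→ << 3 (mod 2^12) → 011110110000 = 1968
→ >> 3 → 000011110110 = 246
→ >> 3 → 000000011110 = 30
0xC60 = 110001100000
→ ^ → 110001111110 = 3198

3198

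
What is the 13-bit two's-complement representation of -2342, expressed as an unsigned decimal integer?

2342 in 13 bits: 0100100100110
Invert: 1011011011001
Add 1:  1011011011010 = 5850
(Check: 2^13 - 2342 = 8192 - 2342 = 5850.)

5850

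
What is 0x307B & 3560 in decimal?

104

0x307B = 11000001111011
3560 = 00110111101000
AND → 00000001101000 = 104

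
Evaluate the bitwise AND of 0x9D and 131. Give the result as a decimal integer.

129

0x9D = 10011101
131 = 10000011
AND → 10000001 = 129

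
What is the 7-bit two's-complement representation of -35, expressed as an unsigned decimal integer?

35 in 7 bits: 0100011
Invert: 1011100
Add 1:  1011101 = 93
(Check: 2^7 - 35 = 128 - 35 = 93.)

93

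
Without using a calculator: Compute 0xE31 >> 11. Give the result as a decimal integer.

0xE31 = 111000110001
shift right by 11 → 000000000001 = 1
(equivalently, floor(3633 / 2048))

1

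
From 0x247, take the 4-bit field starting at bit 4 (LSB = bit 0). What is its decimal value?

v = 1001000111
Shift right by 4: 100100
Mask low 4 bits: 0100 = 4

4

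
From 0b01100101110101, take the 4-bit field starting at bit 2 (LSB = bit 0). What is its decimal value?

13

v = 01100101110101
Shift right by 2: 011001011101
Mask low 4 bits: 1101 = 13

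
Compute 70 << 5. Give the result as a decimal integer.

2240

70 = 000001000110
shift left by 5 → 100011000000 = 2240
(equivalently, 70 × 2^5 = 70 × 32)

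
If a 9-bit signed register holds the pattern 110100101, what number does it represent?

pattern = 110100101 (MSB is 1 ⇒ negative)
Invert: 001011010, add 1 → 001011011 = 91, so the value is -91.
(Equivalently: 421 - 2^9 = 421 - 512 = -91.)

-91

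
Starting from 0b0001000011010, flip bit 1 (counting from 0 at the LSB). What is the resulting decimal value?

536

x = 0001000011010
bit 1 is currently 1; toggle it via x ^ (1 << 1) = x ^ 2
→ 0001000011000 = 536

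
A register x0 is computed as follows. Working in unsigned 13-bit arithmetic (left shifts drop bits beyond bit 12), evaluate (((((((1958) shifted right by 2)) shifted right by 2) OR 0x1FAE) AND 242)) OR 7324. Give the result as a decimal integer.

1958 = 0011110100110
→ shifted right by 2 → 0000111101001 = 489
→ shifted right by 2 → 0000001111010 = 122
0x1FAE = 1111110101110
→ OR → 1111111111110 = 8190
242 = 0000011110010
→ AND → 0000011110010 = 242
7324 = 1110010011100
→ OR → 1110011111110 = 7422

7422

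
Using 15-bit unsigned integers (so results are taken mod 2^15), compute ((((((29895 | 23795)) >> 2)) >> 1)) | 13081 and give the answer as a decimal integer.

29895 = 111010011000111
23795 = 101110011110011
→ | → 111110011110111 = 31991
→ >> 2 → 001111100111101 = 7997
→ >> 1 → 000111110011110 = 3998
13081 = 011001100011001
→ | → 011111110011111 = 16287

16287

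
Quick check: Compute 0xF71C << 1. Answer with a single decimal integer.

126520

0xF71C = 01111011100011100
shift left by 1 → 11110111000111000 = 126520
(equivalently, 63260 × 2^1 = 63260 × 2)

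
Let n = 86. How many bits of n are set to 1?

4

86 = 1010110
Count the 1s: 1 + 1 + 1 + 1 = 4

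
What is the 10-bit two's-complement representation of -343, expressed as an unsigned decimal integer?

343 in 10 bits: 0101010111
Invert: 1010101000
Add 1:  1010101001 = 681
(Check: 2^10 - 343 = 1024 - 343 = 681.)

681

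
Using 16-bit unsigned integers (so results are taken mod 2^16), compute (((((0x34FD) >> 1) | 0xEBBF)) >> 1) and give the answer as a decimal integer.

32255

0x34FD = 0011010011111101
→ >> 1 → 0001101001111110 = 6782
0xEBBF = 1110101110111111
→ | → 1111101111111111 = 64511
→ >> 1 → 0111110111111111 = 32255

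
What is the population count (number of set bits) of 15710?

10

15710 = 11110101011110
Count the 1s: 1 + 1 + 1 + 1 + 1 + 1 + 1 + 1 + 1 + 1 = 10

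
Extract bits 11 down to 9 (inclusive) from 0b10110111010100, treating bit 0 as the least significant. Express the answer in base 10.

v = 10110111010100
Shift right by 9: 10110
Mask low 3 bits: 110 = 6

6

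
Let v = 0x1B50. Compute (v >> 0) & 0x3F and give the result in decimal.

16

v = 01101101010000
Shift right by 0: 01101101010000
Mask low 6 bits: 010000 = 16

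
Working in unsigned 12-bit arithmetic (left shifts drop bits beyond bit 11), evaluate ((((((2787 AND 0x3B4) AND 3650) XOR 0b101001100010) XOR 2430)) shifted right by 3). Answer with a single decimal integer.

35

2787 = 101011100011
0x3B4 = 001110110100
→ AND → 001010100000 = 672
3650 = 111001000010
→ AND → 001000000000 = 512
0b101001100010 = 101001100010
→ XOR → 100001100010 = 2146
2430 = 100101111110
→ XOR → 000100011100 = 284
→ shifted right by 3 → 000000100011 = 35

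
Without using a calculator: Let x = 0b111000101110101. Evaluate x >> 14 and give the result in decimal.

x = 111000101110101
shift right by 14 → 000000000000001 = 1
(equivalently, floor(29045 / 16384))

1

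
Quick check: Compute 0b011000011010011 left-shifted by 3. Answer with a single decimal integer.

x = 00011000011010011
shift left by 3 → 11000011010011000 = 99992
(equivalently, 12499 × 2^3 = 12499 × 8)

99992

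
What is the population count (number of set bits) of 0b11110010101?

n = 11110010101
Count the 1s: 1 + 1 + 1 + 1 + 1 + 1 + 1 = 7

7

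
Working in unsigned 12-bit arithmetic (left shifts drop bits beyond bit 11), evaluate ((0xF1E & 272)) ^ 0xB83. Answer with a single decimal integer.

2707

0xF1E = 111100011110
272 = 000100010000
→ & → 000100010000 = 272
0xB83 = 101110000011
→ ^ → 101010010011 = 2707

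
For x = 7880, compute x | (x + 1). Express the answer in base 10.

7881

x = 1111011001000 = 7880
x + 1 = 1111011001001
OR    = 1111011001001 = 7881
(x | (x + 1) sets the lowest cleared bit.)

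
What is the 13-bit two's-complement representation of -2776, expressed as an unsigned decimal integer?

5416

2776 in 13 bits: 0101011011000
Invert: 1010100100111
Add 1:  1010100101000 = 5416
(Check: 2^13 - 2776 = 8192 - 2776 = 5416.)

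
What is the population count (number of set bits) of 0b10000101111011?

8

n = 10000101111011
Count the 1s: 1 + 1 + 1 + 1 + 1 + 1 + 1 + 1 = 8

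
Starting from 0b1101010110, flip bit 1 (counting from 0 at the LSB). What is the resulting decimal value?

x = 1101010110
bit 1 is currently 1; toggle it via x ^ (1 << 1) = x ^ 2
→ 1101010100 = 852

852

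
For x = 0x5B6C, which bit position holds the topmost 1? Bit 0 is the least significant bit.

14

0x5B6C = 101101101101100
The topmost 1 is at position 14 (since 2^14 = 16384 ≤ 23404 < 32768).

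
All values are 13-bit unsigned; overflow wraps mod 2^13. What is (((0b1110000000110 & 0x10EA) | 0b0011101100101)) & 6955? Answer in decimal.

0b1110000000110 = 1110000000110
0x10EA = 1000011101010
→ & → 1000000000010 = 4098
0b0011101100101 = 0011101100101
→ | → 1011101100111 = 5991
6955 = 1101100101011
→ & → 1001100100011 = 4899

4899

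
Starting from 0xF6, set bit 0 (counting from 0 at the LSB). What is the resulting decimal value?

x = 011110110
bit 0 is currently 0; set it via x | (1 << 0) = x | 1
→ 011110111 = 247

247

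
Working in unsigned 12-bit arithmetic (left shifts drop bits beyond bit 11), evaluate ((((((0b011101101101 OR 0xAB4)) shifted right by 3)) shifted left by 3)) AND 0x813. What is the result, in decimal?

0b011101101101 = 011101101101
0xAB4 = 101010110100
→ OR → 111111111101 = 4093
→ shifted right by 3 → 000111111111 = 511
→ shifted left by 3 (mod 2^12) → 111111111000 = 4088
0x813 = 100000010011
→ AND → 100000010000 = 2064

2064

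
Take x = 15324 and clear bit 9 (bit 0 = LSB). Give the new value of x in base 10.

14812

x = 011101111011100
bit 9 is currently 1; clear it via x & ~(1 << 9) = x & ~512
→ 011100111011100 = 14812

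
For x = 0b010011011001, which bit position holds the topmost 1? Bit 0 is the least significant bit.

10

0b010011011001 = 10011011001
The topmost 1 is at position 10 (since 2^10 = 1024 ≤ 1241 < 2048).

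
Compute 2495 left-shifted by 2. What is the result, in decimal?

9980

2495 = 00100110111111
shift left by 2 → 10011011111100 = 9980
(equivalently, 2495 × 2^2 = 2495 × 4)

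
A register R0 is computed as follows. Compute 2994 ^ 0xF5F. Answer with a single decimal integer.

1261

2994 = 101110110010
0xF5F = 111101011111
XOR → 010011101101 = 1261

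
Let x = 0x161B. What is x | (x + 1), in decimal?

x = 1011000011011 = 5659
x + 1 = 1011000011100
OR    = 1011000011111 = 5663
(x | (x + 1) sets the lowest cleared bit.)

5663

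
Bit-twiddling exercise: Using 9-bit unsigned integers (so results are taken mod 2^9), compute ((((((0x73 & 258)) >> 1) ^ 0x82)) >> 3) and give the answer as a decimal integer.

0x73 = 001110011
258 = 100000010
→ & → 000000010 = 2
→ >> 1 → 000000001 = 1
0x82 = 010000010
→ ^ → 010000011 = 131
→ >> 3 → 000010000 = 16

16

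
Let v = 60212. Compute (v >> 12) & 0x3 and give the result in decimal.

v = 1110101100110100
Shift right by 12: 1110
Mask low 2 bits: 10 = 2

2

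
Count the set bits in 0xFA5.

8

0xFA5 = 111110100101
Count the 1s: 1 + 1 + 1 + 1 + 1 + 1 + 1 + 1 = 8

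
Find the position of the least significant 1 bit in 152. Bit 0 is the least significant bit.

3

152 = 10011000
Trailing zeros: 3, so the lowest set bit is bit 3 (value 8).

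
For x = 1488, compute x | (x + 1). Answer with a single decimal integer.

1489

x = 10111010000 = 1488
x + 1 = 10111010001
OR    = 10111010001 = 1489
(x | (x + 1) sets the lowest cleared bit.)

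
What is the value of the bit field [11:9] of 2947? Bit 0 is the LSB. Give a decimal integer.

5

v = 00101110000011
Shift right by 9: 00101
Mask low 3 bits: 101 = 5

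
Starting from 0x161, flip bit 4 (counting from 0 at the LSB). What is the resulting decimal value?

x = 0000101100001
bit 4 is currently 0; toggle it via x ^ (1 << 4) = x ^ 16
→ 0000101110001 = 369

369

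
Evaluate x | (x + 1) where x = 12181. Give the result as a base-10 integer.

x = 10111110010101 = 12181
x + 1 = 10111110010110
OR    = 10111110010111 = 12183
(x | (x + 1) sets the lowest cleared bit.)

12183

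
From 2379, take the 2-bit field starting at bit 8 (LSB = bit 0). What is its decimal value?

1

v = 100101001011
Shift right by 8: 1001
Mask low 2 bits: 01 = 1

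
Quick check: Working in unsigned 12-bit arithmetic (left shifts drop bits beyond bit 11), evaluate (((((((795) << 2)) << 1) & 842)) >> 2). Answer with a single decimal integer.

795 = 001100011011
→ << 2 (mod 2^12) → 110001101100 = 3180
→ << 1 (mod 2^12) → 100011011000 = 2264
842 = 001101001010
→ & → 000001001000 = 72
→ >> 2 → 000000010010 = 18

18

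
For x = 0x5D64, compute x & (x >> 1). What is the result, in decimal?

3104

x = 101110101100100 = 23908
x>>1 = 010111010110010
AND  = 000110000100000 = 3104
(x & (x >> 1) has a 1 wherever x has two consecutive 1 bits.)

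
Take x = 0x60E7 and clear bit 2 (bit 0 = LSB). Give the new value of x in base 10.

24803

x = 110000011100111
bit 2 is currently 1; clear it via x & ~(1 << 2) = x & ~4
→ 110000011100011 = 24803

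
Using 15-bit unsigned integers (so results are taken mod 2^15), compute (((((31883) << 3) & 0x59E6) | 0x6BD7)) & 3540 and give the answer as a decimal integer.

31883 = 111110010001011
→ << 3 (mod 2^15) → 110010001011000 = 25688
0x59E6 = 101100111100110
→ & → 100000001000000 = 16448
0x6BD7 = 110101111010111
→ | → 110101111010111 = 27607
3540 = 000110111010100
→ & → 000100111010100 = 2516

2516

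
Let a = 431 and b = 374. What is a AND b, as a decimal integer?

431 = 110101111
374 = 101110110
AND → 100100110 = 294

294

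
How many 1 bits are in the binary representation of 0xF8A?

0xF8A = 111110001010
Count the 1s: 1 + 1 + 1 + 1 + 1 + 1 + 1 = 7

7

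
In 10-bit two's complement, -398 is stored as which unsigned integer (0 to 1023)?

398 in 10 bits: 0110001110
Invert: 1001110001
Add 1:  1001110010 = 626
(Check: 2^10 - 398 = 1024 - 398 = 626.)

626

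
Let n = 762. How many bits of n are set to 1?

7

762 = 1011111010
Count the 1s: 1 + 1 + 1 + 1 + 1 + 1 + 1 = 7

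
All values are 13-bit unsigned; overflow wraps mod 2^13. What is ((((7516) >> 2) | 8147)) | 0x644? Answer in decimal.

7516 = 1110101011100
→ >> 2 → 0011101010111 = 1879
8147 = 1111111010011
→ | → 1111111010111 = 8151
0x644 = 0011001000100
→ | → 1111111010111 = 8151

8151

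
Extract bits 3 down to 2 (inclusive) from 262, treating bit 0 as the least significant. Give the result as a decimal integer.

1

v = 0100000110
Shift right by 2: 01000001
Mask low 2 bits: 01 = 1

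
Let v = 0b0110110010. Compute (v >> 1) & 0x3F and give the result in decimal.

25

v = 0110110010
Shift right by 1: 011011001
Mask low 6 bits: 011001 = 25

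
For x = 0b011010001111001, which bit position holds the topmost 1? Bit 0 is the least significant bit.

13

0b011010001111001 = 11010001111001
The topmost 1 is at position 13 (since 2^13 = 8192 ≤ 13433 < 16384).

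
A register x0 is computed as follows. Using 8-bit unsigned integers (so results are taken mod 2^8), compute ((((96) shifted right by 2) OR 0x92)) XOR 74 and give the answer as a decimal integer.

208

96 = 01100000
→ shifted right by 2 → 00011000 = 24
0x92 = 10010010
→ OR → 10011010 = 154
74 = 01001010
→ XOR → 11010000 = 208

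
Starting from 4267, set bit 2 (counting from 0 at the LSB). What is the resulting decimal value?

x = 1000010101011
bit 2 is currently 0; set it via x | (1 << 2) = x | 4
→ 1000010101111 = 4271

4271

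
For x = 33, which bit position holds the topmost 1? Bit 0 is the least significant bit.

33 = 100001
The topmost 1 is at position 5 (since 2^5 = 32 ≤ 33 < 64).

5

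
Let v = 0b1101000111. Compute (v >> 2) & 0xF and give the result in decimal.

v = 1101000111
Shift right by 2: 11010001
Mask low 4 bits: 0001 = 1

1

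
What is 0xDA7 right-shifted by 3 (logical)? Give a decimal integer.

0xDA7 = 110110100111
shift right by 3 → 000110110100 = 436
(equivalently, floor(3495 / 8))

436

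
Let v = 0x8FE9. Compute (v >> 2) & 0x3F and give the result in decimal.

v = 1000111111101001
Shift right by 2: 10001111111010
Mask low 6 bits: 111010 = 58

58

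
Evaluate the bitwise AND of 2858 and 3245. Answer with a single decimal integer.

2858 = 101100101010
3245 = 110010101101
AND → 100000101000 = 2088

2088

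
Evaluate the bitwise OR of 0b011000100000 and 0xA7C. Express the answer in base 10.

3708

a = 011000100000
0xA7C = 101001111100
 OR → 111001111100 = 3708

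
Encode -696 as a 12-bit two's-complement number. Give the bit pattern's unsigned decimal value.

696 in 12 bits: 001010111000
Invert: 110101000111
Add 1:  110101001000 = 3400
(Check: 2^12 - 696 = 4096 - 696 = 3400.)

3400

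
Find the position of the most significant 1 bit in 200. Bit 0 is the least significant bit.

200 = 11001000
The topmost 1 is at position 7 (since 2^7 = 128 ≤ 200 < 256).

7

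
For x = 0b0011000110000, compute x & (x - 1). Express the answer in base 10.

x = 11000110000 = 1584
x - 1 = 11000101111
AND   = 11000100000 = 1568
(x & (x - 1) clears the lowest set bit of x.)

1568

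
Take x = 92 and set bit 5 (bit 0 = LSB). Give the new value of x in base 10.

x = 00001011100
bit 5 is currently 0; set it via x | (1 << 5) = x | 32
→ 00001111100 = 124

124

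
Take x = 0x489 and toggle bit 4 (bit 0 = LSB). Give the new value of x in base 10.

x = 0010010001001
bit 4 is currently 0; toggle it via x ^ (1 << 4) = x ^ 16
→ 0010010011001 = 1177

1177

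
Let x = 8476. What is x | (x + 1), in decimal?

x = 10000100011100 = 8476
x + 1 = 10000100011101
OR    = 10000100011101 = 8477
(x | (x + 1) sets the lowest cleared bit.)

8477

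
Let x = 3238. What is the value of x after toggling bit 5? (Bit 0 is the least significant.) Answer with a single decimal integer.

x = 110010100110
bit 5 is currently 1; toggle it via x ^ (1 << 5) = x ^ 32
→ 110010000110 = 3206

3206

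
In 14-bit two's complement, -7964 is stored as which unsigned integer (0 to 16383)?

8420

7964 in 14 bits: 01111100011100
Invert: 10000011100011
Add 1:  10000011100100 = 8420
(Check: 2^14 - 7964 = 16384 - 7964 = 8420.)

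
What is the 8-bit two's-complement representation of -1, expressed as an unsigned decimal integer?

1 in 8 bits: 00000001
Invert: 11111110
Add 1:  11111111 = 255
(Check: 2^8 - 1 = 256 - 1 = 255.)

255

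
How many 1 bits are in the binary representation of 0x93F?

0x93F = 100100111111
Count the 1s: 1 + 1 + 1 + 1 + 1 + 1 + 1 + 1 = 8

8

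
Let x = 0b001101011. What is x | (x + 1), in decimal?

111

x = 1101011 = 107
x + 1 = 1101100
OR    = 1101111 = 111
(x | (x + 1) sets the lowest cleared bit.)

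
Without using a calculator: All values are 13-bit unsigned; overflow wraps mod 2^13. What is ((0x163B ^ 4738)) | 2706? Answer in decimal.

3771

0x163B = 1011000111011
4738 = 1001010000010
→ ^ → 0010010111001 = 1209
2706 = 0101010010010
→ | → 0111010111011 = 3771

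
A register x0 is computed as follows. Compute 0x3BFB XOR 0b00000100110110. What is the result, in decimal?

0x3BFB = 11101111111011
b = 00000100110110
XOR → 11101011001101 = 15053

15053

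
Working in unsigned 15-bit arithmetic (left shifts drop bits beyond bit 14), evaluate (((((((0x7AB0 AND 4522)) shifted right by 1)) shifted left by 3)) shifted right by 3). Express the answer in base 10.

0x7AB0 = 111101010110000
4522 = 001000110101010
→ AND → 001000010100000 = 4256
→ shifted right by 1 → 000100001010000 = 2128
→ shifted left by 3 (mod 2^15) → 100001010000000 = 17024
→ shifted right by 3 → 000100001010000 = 2128

2128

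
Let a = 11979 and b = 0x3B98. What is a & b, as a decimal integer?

11979 = 10111011001011
0x3B98 = 11101110011000
AND → 10101010001000 = 10888

10888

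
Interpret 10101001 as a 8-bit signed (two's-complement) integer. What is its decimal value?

pattern = 10101001 (MSB is 1 ⇒ negative)
Invert: 01010110, add 1 → 01010111 = 87, so the value is -87.
(Equivalently: 169 - 2^8 = 169 - 256 = -87.)

-87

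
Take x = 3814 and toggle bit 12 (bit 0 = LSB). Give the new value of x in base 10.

7910

x = 0111011100110
bit 12 is currently 0; toggle it via x ^ (1 << 12) = x ^ 4096
→ 1111011100110 = 7910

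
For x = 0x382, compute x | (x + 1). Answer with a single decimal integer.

x = 1110000010 = 898
x + 1 = 1110000011
OR    = 1110000011 = 899
(x | (x + 1) sets the lowest cleared bit.)

899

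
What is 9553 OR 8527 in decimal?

9567

9553 = 10010101010001
8527 = 10000101001111
 OR → 10010101011111 = 9567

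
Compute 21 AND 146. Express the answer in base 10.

16

21 = 00010101
146 = 10010010
AND → 00010000 = 16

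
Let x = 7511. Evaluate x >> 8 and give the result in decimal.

29

7511 = 1110101010111
shift right by 8 → 0000000011101 = 29
(equivalently, floor(7511 / 256))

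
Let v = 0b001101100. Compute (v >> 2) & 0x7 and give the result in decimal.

v = 001101100
Shift right by 2: 0011011
Mask low 3 bits: 011 = 3

3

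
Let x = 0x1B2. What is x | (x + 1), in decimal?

x = 110110010 = 434
x + 1 = 110110011
OR    = 110110011 = 435
(x | (x + 1) sets the lowest cleared bit.)

435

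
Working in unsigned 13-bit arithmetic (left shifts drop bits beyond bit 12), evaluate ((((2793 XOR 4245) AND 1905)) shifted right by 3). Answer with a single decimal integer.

78

2793 = 0101011101001
4245 = 1000010010101
→ XOR → 1101001111100 = 6780
1905 = 0011101110001
→ AND → 0001001110000 = 624
→ shifted right by 3 → 0000001001110 = 78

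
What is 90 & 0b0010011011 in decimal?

90 = 01011010
b = 10011011
AND → 00011010 = 26

26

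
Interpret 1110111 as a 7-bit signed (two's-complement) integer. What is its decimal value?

-9

pattern = 1110111 (MSB is 1 ⇒ negative)
Invert: 0001000, add 1 → 0001001 = 9, so the value is -9.
(Equivalently: 119 - 2^7 = 119 - 128 = -9.)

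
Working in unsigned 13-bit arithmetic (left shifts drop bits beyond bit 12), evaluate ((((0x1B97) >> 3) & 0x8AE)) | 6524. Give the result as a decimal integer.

0x1B97 = 1101110010111
→ >> 3 → 0001101110010 = 882
0x8AE = 0100010101110
→ & → 0000000100010 = 34
6524 = 1100101111100
→ | → 1100101111110 = 6526

6526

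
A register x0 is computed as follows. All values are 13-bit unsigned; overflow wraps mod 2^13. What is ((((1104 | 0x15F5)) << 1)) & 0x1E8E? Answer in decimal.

1104 = 0010001010000
0x15F5 = 1010111110101
→ | → 1010111110101 = 5621
→ << 1 (mod 2^13) → 0101111101010 = 3050
0x1E8E = 1111010001110
→ & → 0101010001010 = 2698

2698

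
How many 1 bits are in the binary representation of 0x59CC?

8

0x59CC = 101100111001100
Count the 1s: 1 + 1 + 1 + 1 + 1 + 1 + 1 + 1 = 8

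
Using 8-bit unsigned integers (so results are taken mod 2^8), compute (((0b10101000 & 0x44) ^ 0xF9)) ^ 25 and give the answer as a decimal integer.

224

0b10101000 = 10101000
0x44 = 01000100
→ & → 00000000 = 0
0xF9 = 11111001
→ ^ → 11111001 = 249
25 = 00011001
→ ^ → 11100000 = 224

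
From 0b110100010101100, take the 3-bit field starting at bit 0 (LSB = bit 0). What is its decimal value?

v = 110100010101100
Shift right by 0: 110100010101100
Mask low 3 bits: 100 = 4

4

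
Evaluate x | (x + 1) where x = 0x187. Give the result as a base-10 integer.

x = 110000111 = 391
x + 1 = 110001000
OR    = 110001111 = 399
(x | (x + 1) sets the lowest cleared bit.)

399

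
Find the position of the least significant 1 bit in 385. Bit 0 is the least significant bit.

0

385 = 110000001
Trailing zeros: 0, so the lowest set bit is bit 0 (value 1).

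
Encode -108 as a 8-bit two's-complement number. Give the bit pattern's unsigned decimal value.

148

108 in 8 bits: 01101100
Invert: 10010011
Add 1:  10010100 = 148
(Check: 2^8 - 108 = 256 - 108 = 148.)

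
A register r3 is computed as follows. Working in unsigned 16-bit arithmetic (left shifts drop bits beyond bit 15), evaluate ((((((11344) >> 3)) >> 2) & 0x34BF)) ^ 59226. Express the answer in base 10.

11344 = 0010110001010000
→ >> 3 → 0000010110001010 = 1418
→ >> 2 → 0000000101100010 = 354
0x34BF = 0011010010111111
→ & → 0000000000100010 = 34
59226 = 1110011101011010
→ ^ → 1110011101111000 = 59256

59256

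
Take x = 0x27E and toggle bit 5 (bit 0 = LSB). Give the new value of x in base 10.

x = 1001111110
bit 5 is currently 1; toggle it via x ^ (1 << 5) = x ^ 32
→ 1001011110 = 606

606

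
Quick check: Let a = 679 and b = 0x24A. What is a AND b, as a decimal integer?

679 = 1010100111
0x24A = 1001001010
AND → 1000000010 = 514

514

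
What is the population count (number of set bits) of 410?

5

410 = 110011010
Count the 1s: 1 + 1 + 1 + 1 + 1 = 5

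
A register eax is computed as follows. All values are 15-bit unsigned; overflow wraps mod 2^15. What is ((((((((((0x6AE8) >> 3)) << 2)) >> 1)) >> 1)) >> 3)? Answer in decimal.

427

0x6AE8 = 110101011101000
→ >> 3 → 000110101011101 = 3421
→ << 2 (mod 2^15) → 011010101110100 = 13684
→ >> 1 → 001101010111010 = 6842
→ >> 1 → 000110101011101 = 3421
→ >> 3 → 000000110101011 = 427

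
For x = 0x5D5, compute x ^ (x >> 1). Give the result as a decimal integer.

1855

x = 10111010101 = 1493
x>>1 = 01011101010
XOR  = 11100111111 = 1855
(x ^ (x >> 1) gives the standard binary-reflected Gray code of x.)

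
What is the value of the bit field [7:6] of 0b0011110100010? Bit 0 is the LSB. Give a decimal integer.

2

v = 0011110100010
Shift right by 6: 0011110
Mask low 2 bits: 10 = 2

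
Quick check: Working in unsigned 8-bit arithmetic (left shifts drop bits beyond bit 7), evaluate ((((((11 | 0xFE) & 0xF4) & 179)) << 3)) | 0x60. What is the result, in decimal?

224

11 = 00001011
0xFE = 11111110
→ | → 11111111 = 255
0xF4 = 11110100
→ & → 11110100 = 244
179 = 10110011
→ & → 10110000 = 176
→ << 3 (mod 2^8) → 10000000 = 128
0x60 = 01100000
→ | → 11100000 = 224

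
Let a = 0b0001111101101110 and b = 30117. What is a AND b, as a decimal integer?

5412

a = 001111101101110
30117 = 111010110100101
AND → 001010100100100 = 5412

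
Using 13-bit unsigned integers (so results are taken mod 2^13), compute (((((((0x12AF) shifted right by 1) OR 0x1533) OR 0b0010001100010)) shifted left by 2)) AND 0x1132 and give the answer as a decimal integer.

0x12AF = 1001010101111
→ shifted right by 1 → 0100101010111 = 2391
0x1533 = 1010100110011
→ OR → 1110101110111 = 7543
0b0010001100010 = 0010001100010
→ OR → 1110101110111 = 7543
→ shifted left by 2 (mod 2^13) → 1010111011100 = 5596
0x1132 = 1000100110010
→ AND → 1000100010000 = 4368

4368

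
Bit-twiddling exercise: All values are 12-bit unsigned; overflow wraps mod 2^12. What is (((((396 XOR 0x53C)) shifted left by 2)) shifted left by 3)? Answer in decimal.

396 = 000110001100
0x53C = 010100111100
→ XOR → 010010110000 = 1200
→ shifted left by 2 (mod 2^12) → 001011000000 = 704
→ shifted left by 3 (mod 2^12) → 011000000000 = 1536

1536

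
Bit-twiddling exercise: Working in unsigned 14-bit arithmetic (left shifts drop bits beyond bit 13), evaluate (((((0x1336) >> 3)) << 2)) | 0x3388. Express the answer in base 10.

0x1336 = 01001100110110
→ >> 3 → 00001001100110 = 614
→ << 2 (mod 2^14) → 00100110011000 = 2456
0x3388 = 11001110001000
→ | → 11101110011000 = 15256

15256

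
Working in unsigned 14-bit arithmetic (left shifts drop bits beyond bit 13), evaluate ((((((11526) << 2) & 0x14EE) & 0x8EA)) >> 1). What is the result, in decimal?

4

11526 = 10110100000110
→ << 2 (mod 2^14) → 11010000011000 = 13336
0x14EE = 01010011101110
→ & → 01010000001000 = 5128
0x8EA = 00100011101010
→ & → 00000000001000 = 8
→ >> 1 → 00000000000100 = 4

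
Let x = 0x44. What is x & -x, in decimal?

4

x = 1000100 = 68
-x (two's complement) = …0111100
AND   = 0000100 = 4
(x & -x isolates the lowest set bit of x.)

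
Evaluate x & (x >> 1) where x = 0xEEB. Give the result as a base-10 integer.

1633

x = 111011101011 = 3819
x>>1 = 011101110101
AND  = 011001100001 = 1633
(x & (x >> 1) has a 1 wherever x has two consecutive 1 bits.)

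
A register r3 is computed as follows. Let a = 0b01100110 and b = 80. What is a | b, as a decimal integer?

a = 1100110
80 = 1010000
 OR → 1110110 = 118

118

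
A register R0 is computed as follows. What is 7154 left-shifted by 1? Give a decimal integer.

7154 = 01101111110010
shift left by 1 → 11011111100100 = 14308
(equivalently, 7154 × 2^1 = 7154 × 2)

14308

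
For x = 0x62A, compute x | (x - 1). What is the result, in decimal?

x = 11000101010 = 1578
x - 1 = 11000101001
OR    = 11000101011 = 1579
(x | (x - 1) sets all bits below the lowest set bit.)

1579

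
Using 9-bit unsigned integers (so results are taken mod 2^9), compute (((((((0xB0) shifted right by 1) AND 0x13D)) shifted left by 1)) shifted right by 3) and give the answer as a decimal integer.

0xB0 = 010110000
→ shifted right by 1 → 001011000 = 88
0x13D = 100111101
→ AND → 000011000 = 24
→ shifted left by 1 (mod 2^9) → 000110000 = 48
→ shifted right by 3 → 000000110 = 6

6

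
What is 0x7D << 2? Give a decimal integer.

500

0x7D = 001111101
shift left by 2 → 111110100 = 500
(equivalently, 125 × 2^2 = 125 × 4)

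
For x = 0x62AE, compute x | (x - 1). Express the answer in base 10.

x = 110001010101110 = 25262
x - 1 = 110001010101101
OR    = 110001010101111 = 25263
(x | (x - 1) sets all bits below the lowest set bit.)

25263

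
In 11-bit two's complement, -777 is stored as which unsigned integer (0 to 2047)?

1271

777 in 11 bits: 01100001001
Invert: 10011110110
Add 1:  10011110111 = 1271
(Check: 2^11 - 777 = 2048 - 777 = 1271.)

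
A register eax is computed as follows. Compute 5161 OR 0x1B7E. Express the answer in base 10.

8063

5161 = 1010000101001
0x1B7E = 1101101111110
 OR → 1111101111111 = 8063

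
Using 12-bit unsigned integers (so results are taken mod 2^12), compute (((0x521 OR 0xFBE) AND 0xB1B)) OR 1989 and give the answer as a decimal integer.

4063

0x521 = 010100100001
0xFBE = 111110111110
→ OR → 111110111111 = 4031
0xB1B = 101100011011
→ AND → 101100011011 = 2843
1989 = 011111000101
→ OR → 111111011111 = 4063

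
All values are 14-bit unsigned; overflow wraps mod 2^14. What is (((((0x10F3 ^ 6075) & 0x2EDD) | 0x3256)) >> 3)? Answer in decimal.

1739

0x10F3 = 01000011110011
6075 = 01011110111011
→ ^ → 00011101001000 = 1864
0x2EDD = 10111011011101
→ & → 00011001001000 = 1608
0x3256 = 11001001010110
→ | → 11011001011110 = 13918
→ >> 3 → 00011011001011 = 1739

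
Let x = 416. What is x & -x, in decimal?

32

x = 110100000 = 416
-x (two's complement) = …001100000
AND   = 000100000 = 32
(x & -x isolates the lowest set bit of x.)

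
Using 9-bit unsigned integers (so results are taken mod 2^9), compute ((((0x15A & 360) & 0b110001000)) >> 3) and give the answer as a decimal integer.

0x15A = 101011010
360 = 101101000
→ & → 101001000 = 328
0b110001000 = 110001000
→ & → 100001000 = 264
→ >> 3 → 000100001 = 33

33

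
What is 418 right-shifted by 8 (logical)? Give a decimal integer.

1

418 = 110100010
shift right by 8 → 000000001 = 1
(equivalently, floor(418 / 256))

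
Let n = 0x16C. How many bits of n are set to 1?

5

0x16C = 101101100
Count the 1s: 1 + 1 + 1 + 1 + 1 = 5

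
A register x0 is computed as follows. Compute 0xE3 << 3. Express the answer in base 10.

1816

0xE3 = 00011100011
shift left by 3 → 11100011000 = 1816
(equivalently, 227 × 2^3 = 227 × 8)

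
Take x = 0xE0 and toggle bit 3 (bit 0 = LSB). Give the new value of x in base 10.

x = 000011100000
bit 3 is currently 0; toggle it via x ^ (1 << 3) = x ^ 8
→ 000011101000 = 232

232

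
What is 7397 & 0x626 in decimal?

1060

7397 = 1110011100101
0x626 = 0011000100110
AND → 0010000100100 = 1060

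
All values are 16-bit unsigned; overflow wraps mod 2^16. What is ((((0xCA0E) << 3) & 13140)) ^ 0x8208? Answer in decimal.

37464

0xCA0E = 1100101000001110
→ << 3 (mod 2^16) → 0101000001110000 = 20592
13140 = 0011001101010100
→ & → 0001000001010000 = 4176
0x8208 = 1000001000001000
→ ^ → 1001001001011000 = 37464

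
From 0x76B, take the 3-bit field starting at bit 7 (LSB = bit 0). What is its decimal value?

6

v = 11101101011
Shift right by 7: 1110
Mask low 3 bits: 110 = 6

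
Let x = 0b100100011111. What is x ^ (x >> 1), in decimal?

3472

x = 100100011111 = 2335
x>>1 = 010010001111
XOR  = 110110010000 = 3472
(x ^ (x >> 1) gives the standard binary-reflected Gray code of x.)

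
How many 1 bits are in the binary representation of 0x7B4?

7

0x7B4 = 11110110100
Count the 1s: 1 + 1 + 1 + 1 + 1 + 1 + 1 = 7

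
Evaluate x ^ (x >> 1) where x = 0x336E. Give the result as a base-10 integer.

10969

x = 11001101101110 = 13166
x>>1 = 01100110110111
XOR  = 10101011011001 = 10969
(x ^ (x >> 1) gives the standard binary-reflected Gray code of x.)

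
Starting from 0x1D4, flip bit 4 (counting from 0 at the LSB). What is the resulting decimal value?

452

x = 0111010100
bit 4 is currently 1; toggle it via x ^ (1 << 4) = x ^ 16
→ 0111000100 = 452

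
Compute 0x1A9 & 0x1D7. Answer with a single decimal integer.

385

0x1A9 = 110101001
0x1D7 = 111010111
AND → 110000001 = 385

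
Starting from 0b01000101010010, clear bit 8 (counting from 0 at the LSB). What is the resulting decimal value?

4178

x = 01000101010010
bit 8 is currently 1; clear it via x & ~(1 << 8) = x & ~256
→ 01000001010010 = 4178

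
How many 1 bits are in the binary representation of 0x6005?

0x6005 = 110000000000101
Count the 1s: 1 + 1 + 1 + 1 = 4

4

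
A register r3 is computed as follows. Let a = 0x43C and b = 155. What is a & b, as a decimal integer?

0x43C = 10000111100
155 = 00010011011
AND → 00000011000 = 24

24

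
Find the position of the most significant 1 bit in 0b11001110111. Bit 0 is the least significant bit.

0b11001110111 = 11001110111
The topmost 1 is at position 10 (since 2^10 = 1024 ≤ 1655 < 2048).

10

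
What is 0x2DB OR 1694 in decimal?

1759

0x2DB = 01011011011
1694 = 11010011110
 OR → 11011011111 = 1759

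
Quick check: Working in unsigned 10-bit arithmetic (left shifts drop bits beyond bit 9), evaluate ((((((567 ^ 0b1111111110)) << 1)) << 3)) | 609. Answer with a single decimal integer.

567 = 1000110111
0b1111111110 = 1111111110
→ ^ → 0111001001 = 457
→ << 1 (mod 2^10) → 1110010010 = 914
→ << 3 (mod 2^10) → 0010010000 = 144
609 = 1001100001
→ | → 1011110001 = 753

753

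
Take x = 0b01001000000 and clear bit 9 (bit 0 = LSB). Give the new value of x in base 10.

x = 01001000000
bit 9 is currently 1; clear it via x & ~(1 << 9) = x & ~512
→ 00001000000 = 64

64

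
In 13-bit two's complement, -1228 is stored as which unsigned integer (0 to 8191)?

1228 in 13 bits: 0010011001100
Invert: 1101100110011
Add 1:  1101100110100 = 6964
(Check: 2^13 - 1228 = 8192 - 1228 = 6964.)

6964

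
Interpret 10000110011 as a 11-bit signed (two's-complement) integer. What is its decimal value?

-973

pattern = 10000110011 (MSB is 1 ⇒ negative)
Invert: 01111001100, add 1 → 01111001101 = 973, so the value is -973.
(Equivalently: 1075 - 2^11 = 1075 - 2048 = -973.)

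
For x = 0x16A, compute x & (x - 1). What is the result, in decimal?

x = 101101010 = 362
x - 1 = 101101001
AND   = 101101000 = 360
(x & (x - 1) clears the lowest set bit of x.)

360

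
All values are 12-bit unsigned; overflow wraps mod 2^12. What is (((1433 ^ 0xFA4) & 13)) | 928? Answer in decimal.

941

1433 = 010110011001
0xFA4 = 111110100100
→ ^ → 101000111101 = 2621
13 = 000000001101
→ & → 000000001101 = 13
928 = 001110100000
→ | → 001110101101 = 941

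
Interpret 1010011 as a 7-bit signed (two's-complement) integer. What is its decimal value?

pattern = 1010011 (MSB is 1 ⇒ negative)
Invert: 0101100, add 1 → 0101101 = 45, so the value is -45.
(Equivalently: 83 - 2^7 = 83 - 128 = -45.)

-45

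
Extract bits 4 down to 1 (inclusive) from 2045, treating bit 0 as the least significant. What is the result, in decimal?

v = 11111111101
Shift right by 1: 1111111110
Mask low 4 bits: 1110 = 14

14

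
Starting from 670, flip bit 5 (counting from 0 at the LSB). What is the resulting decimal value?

702

x = 1010011110
bit 5 is currently 0; toggle it via x ^ (1 << 5) = x ^ 32
→ 1010111110 = 702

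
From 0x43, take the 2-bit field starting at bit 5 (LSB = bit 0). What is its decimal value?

2

v = 01000011
Shift right by 5: 010
Mask low 2 bits: 10 = 2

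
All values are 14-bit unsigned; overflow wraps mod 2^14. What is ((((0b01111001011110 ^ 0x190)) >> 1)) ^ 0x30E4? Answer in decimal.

0b01111001011110 = 01111001011110
0x190 = 00000110010000
→ ^ → 01111111001110 = 8142
→ >> 1 → 00111111100111 = 4071
0x30E4 = 11000011100100
→ ^ → 11111100000011 = 16131

16131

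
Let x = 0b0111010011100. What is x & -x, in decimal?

4

x = 111010011100 = 3740
-x (two's complement) = …000101100100
AND   = 000000000100 = 4
(x & -x isolates the lowest set bit of x.)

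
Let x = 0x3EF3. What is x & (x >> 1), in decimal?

7793

x = 11111011110011 = 16115
x>>1 = 01111101111001
AND  = 01111001110001 = 7793
(x & (x >> 1) has a 1 wherever x has two consecutive 1 bits.)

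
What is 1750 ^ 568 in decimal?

1262

1750 = 11011010110
568 = 01000111000
XOR → 10011101110 = 1262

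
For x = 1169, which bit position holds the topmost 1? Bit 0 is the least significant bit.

1169 = 10010010001
The topmost 1 is at position 10 (since 2^10 = 1024 ≤ 1169 < 2048).

10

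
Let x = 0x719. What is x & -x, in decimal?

1

x = 11100011001 = 1817
-x (two's complement) = …00011100111
AND   = 00000000001 = 1
(x & -x isolates the lowest set bit of x.)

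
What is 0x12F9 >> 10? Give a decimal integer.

0x12F9 = 1001011111001
shift right by 10 → 0000000000100 = 4
(equivalently, floor(4857 / 1024))

4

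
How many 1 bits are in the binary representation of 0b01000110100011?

n = 1000110100011
Count the 1s: 1 + 1 + 1 + 1 + 1 + 1 = 6

6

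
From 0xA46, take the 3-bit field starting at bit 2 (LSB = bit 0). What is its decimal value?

v = 0101001000110
Shift right by 2: 01010010001
Mask low 3 bits: 001 = 1

1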